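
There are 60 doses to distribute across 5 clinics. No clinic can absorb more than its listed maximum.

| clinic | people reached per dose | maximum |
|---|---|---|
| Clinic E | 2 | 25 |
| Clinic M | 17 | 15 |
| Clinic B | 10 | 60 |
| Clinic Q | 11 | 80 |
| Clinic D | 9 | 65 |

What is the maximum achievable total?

Highest people reached per dose first: Clinic M 17 > Clinic Q 11 > Clinic B 10 > Clinic D 9 > Clinic E 2.
Give Clinic M 15 to hit its cap of 15 ; 45 left.
Clinic Q has room for 80 but only 45 remain, so it gets 45.
Total = 17×15 + 11×45 = 750.

750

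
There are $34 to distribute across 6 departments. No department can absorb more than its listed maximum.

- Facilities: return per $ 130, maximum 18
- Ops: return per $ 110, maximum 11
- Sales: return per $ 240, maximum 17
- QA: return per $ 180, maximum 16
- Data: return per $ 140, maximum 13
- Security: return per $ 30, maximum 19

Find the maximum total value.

7100

Rank by return per $: Sales 240 > QA 180 > Data 140 > Facilities 130 > Ops 110 > Security 30.
Sales takes 17 to reach its cap of 17 — 17 left.
QA: +16 to 16 (cap) — 1 left.
Only 1 left; Data takes them to reach 1.
Total = 240×17 + 180×16 + 140×1 = 7100.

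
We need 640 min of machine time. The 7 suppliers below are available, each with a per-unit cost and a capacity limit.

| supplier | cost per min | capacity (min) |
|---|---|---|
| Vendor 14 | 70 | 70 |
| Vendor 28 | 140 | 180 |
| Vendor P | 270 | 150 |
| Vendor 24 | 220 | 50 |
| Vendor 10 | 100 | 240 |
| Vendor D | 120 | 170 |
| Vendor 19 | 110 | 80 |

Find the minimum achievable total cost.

Use suppliers in increasing cost order.
Take 70 from Vendor 14 at 70 — need 570 more.
Vendor 10 at 100: take all 240 min — 330 still needed.
Vendor 19 (110): use full 80 — 250 min to go.
Vendor D (120): use full 170 — 80 min to go.
Vendor 28 at 140: take 80 of its 180 — requirement met.
Vendor 24, Vendor P: unused.
Cost = 70×70 + 240×100 + 80×110 + 170×120 + 80×140 = 69300.

69300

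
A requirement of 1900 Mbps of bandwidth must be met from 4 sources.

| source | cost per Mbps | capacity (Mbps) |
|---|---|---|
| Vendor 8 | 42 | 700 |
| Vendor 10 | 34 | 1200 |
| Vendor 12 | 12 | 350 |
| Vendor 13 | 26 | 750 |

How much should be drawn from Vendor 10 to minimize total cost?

800

Cheapest first:
Vendor 12 (12): use full 350 ; 1550 Mbps to go.
Vendor 13 (26): use full 750 ; 800 Mbps to go.
Take 800 from Vendor 10 at 34 to finish.
Vendor 8: unused.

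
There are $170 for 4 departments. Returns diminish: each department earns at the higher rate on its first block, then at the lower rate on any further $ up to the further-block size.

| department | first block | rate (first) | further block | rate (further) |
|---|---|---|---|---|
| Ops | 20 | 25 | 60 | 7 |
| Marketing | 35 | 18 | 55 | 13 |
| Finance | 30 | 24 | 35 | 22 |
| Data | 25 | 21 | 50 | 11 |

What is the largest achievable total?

Treat each block as its own option and order by rate: Ops/first 25 > Finance/first 24 > Finance/second 22 > Data/first 21 > Marketing/first 18 > Marketing/second 13 > Data/second 11 > Ops/second 7.
Fill Ops first block (20 at 25) ; 150 left.
Finance/first (24): +30 ; 120 left.
Fill Finance second block (35 at 22) ; 85 left.
Fill Data first block (25 at 21) ; 60 left.
Marketing/first (18): +35 ; 25 left.
Marketing second at 13: only 25 left, fill 25.
Total = 25×20 + 24×30 + 22×35 + 21×25 + 18×35 + 13×25 = 3470.

3470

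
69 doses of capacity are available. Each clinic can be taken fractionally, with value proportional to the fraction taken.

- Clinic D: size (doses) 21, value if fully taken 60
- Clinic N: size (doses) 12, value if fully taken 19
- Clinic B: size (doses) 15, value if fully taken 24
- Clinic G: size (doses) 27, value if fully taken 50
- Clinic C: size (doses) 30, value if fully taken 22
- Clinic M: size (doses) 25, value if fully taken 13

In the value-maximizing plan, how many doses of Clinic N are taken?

6

Best value per unit of size first: Clinic D 60/21≈2.86, Clinic G 50/27≈1.85, Clinic B 24/15≈1.6, Clinic N 19/12≈1.58, Clinic C 22/30≈0.733, Clinic M 13/25≈0.52.
Take all of Clinic D (21 doses, value 60) ; 48 doses left.
Take all of Clinic G (27 doses, value 50) ; 21 doses left.
All 15 doses of Clinic B fit (value 24) ; 6 remain.
Only 6 doses remain; take 6/12 of Clinic N for value 19×6/12 = 9.5.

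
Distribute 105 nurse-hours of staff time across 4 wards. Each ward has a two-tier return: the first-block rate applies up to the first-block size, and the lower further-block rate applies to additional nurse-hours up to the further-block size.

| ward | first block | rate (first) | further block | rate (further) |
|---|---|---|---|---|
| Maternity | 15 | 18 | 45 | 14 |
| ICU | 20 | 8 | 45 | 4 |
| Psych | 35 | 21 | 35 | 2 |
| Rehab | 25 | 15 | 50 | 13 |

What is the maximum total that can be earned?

1800

Treat each block as its own option and order by rate: Psych/first 21 > Maternity/first 18 > Rehab/first 15 > Maternity/second 14 > Rehab/second 13 > ICU/first 8 > ICU/second 4 > Psych/second 2.
Fill Psych first block (35 at 21) → 70 left.
Maternity/first (18): +15 → 55 left.
Rehab/first (15): +25 → 30 left.
Maternity/second: +30 of 45 at 14; pool empty.
Total = 21×35 + 18×15 + 15×25 + 14×30 = 1800.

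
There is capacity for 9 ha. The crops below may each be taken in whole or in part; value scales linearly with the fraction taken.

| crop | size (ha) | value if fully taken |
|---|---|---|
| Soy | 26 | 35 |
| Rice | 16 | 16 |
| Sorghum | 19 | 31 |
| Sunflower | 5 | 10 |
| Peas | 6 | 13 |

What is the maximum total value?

Sort by value density: Peas 13/6≈2.17, Sunflower 10/5≈2, Sorghum 31/19≈1.63, Soy 35/26≈1.35, Rice 16/16≈1.
Take all of Peas (6 ha, value 13) → 3 ha left.
3 ha left: a 3/5 share of Sunflower gives 10×3/5 = 6.
Total value = 19.

19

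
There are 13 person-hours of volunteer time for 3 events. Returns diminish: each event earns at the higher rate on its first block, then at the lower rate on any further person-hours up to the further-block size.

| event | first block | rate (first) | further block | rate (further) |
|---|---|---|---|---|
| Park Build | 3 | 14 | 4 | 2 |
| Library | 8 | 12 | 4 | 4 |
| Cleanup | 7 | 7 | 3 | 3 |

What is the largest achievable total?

152

Order all 6 blocks by rate: Park Build/tier1 14 > Library/tier1 12 > Cleanup/tier1 7 > Library/tier2 4 > Cleanup/tier2 3 > Park Build/tier2 2.
Park Build/tier1 (14): +3 — 10 left.
Fill Library tier1 block (8 at 12) — 2 left.
Cleanup tier1 at 7: only 2 left, fill 2.
Total = 14×3 + 12×8 + 7×2 = 152.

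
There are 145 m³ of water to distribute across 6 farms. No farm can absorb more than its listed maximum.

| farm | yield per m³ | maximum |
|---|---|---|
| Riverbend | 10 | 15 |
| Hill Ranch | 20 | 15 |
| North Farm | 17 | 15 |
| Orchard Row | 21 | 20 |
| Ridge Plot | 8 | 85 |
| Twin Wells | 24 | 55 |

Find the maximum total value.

2645

Rank by yield per m³: Twin Wells 24 > Orchard Row 21 > Hill Ranch 20 > North Farm 17 > Riverbend 10 > Ridge Plot 8.
Give Twin Wells 55 to hit its cap of 55 ; 90 left.
Give Orchard Row 20 to hit its cap of 20 ; 70 left.
Hill Ranch takes 15 to reach its cap of 15 ; 55 left.
North Farm takes 15 to reach its cap of 15 ; 40 left.
Riverbend takes 15 to reach its cap of 15 ; 25 left.
Ridge Plot: +25 (room for 85) → 25. Pool exhausted.
Total = 10×15 + 20×15 + 17×15 + 21×20 + 8×25 + 24×55 = 2645.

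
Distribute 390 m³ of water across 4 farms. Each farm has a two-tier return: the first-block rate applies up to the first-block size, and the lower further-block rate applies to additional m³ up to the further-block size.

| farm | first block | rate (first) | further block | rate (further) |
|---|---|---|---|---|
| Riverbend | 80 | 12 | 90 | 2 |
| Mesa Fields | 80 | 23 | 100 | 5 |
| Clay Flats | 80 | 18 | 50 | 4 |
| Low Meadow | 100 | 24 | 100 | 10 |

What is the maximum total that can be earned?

7140

Rank every tier by rate: Low Meadow/tier1 24 > Mesa Fields/tier1 23 > Clay Flats/tier1 18 > Riverbend/tier1 12 > Low Meadow/tier2 10 > Mesa Fields/tier2 5 > Clay Flats/tier2 4 > Riverbend/tier2 2.
Low Meadow/tier1 (24): +100 → 290 left.
Mesa Fields/tier1 (23): +80 → 210 left.
Clay Flats tier1 at 18: fill all 80 → 130 left.
Riverbend/tier1 (12): +80 → 50 left.
Low Meadow/tier2: +50 of 100 at 10; pool empty.
Total = 24×100 + 23×80 + 18×80 + 12×80 + 10×50 = 7140.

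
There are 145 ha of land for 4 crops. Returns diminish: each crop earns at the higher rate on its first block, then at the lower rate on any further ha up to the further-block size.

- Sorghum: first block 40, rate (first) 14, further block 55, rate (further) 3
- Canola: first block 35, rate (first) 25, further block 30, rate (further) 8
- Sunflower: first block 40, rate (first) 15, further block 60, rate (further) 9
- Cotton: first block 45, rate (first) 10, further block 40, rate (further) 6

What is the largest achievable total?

Rank every tier by rate: Canola/T1 25 > Sunflower/T1 15 > Sorghum/T1 14 > Cotton/T1 10 > Sunflower/T2 9 > Canola/T2 8 > Cotton/T2 6 > Sorghum/T2 3.
Canola/T1 (25): +35 → 110 left.
Sunflower/T1 (15): +40 → 70 left.
Sorghum T1 at 14: fill all 40 → 30 left.
30 remain; put them into Cotton T1 at 10.
Total = 25×35 + 15×40 + 14×40 + 10×30 = 2335.

2335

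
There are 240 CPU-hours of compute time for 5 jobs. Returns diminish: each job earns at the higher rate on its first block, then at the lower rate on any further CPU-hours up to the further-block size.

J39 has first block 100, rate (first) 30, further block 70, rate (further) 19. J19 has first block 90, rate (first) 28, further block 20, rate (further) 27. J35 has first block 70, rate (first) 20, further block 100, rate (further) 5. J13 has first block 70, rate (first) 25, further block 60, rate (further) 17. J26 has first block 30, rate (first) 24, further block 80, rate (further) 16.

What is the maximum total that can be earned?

6810

Treat each block as its own option and order by rate: J39/first 30 > J19/first 28 > J19/second 27 > J13/first 25 > J26/first 24 > J35/first 20 > J39/second 19 > J13/second 17 > J26/second 16 > J35/second 5.
Fill J39 first block (100 at 30) ; 140 left.
J19 first at 28: fill all 90 ; 50 left.
Fill J19 second block (20 at 27) ; 30 left.
J13 first at 25: only 30 left, fill 30.
Total = 30×100 + 28×90 + 27×20 + 25×30 = 6810.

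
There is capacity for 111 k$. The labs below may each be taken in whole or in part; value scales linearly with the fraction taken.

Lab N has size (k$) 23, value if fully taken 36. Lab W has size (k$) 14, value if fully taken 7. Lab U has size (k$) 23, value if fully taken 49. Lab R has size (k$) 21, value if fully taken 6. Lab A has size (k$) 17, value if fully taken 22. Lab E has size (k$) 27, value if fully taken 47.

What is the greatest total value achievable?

Sort by value density: Lab U 49/23≈2.13, Lab E 47/27≈1.74, Lab N 36/23≈1.57, Lab A 22/17≈1.29, Lab W 7/14≈0.5, Lab R 6/21≈0.286.
All 23 k$ of Lab U fit (value 49) ; 88 remain.
Take all of Lab E (27 k$, value 47) ; 61 k$ left.
Take all of Lab N (23 k$, value 36) ; 38 k$ left.
Take all of Lab A (17 k$, value 22) ; 21 k$ left.
Lab W: take in full, 14 k$ for value 7 ; 7 left.
Fill the last 7 k$ with part of Lab R: 7/21 of it earns 2.
Total value = 163.

163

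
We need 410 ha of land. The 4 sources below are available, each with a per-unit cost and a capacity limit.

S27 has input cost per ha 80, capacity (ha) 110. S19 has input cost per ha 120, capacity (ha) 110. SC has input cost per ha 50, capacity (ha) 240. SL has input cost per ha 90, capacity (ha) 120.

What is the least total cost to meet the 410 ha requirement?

26200

Fill from the cheapest source first.
SC (50): use full 240 — 170 ha to go.
S27 at 80: take all 110 ha — 60 still needed.
SL at 90: take 60 of its 120 — requirement met.
S19: unused.
Cost = 240×50 + 110×80 + 60×90 = 26200.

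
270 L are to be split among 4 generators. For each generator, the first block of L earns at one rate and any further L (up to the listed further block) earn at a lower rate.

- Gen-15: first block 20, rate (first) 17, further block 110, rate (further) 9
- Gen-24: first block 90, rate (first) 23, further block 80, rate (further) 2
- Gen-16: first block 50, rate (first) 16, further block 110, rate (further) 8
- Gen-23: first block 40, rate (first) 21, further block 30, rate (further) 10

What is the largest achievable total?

4710

Order all 8 blocks by rate: Gen-24/T1 23 > Gen-23/T1 21 > Gen-15/T1 17 > Gen-16/T1 16 > Gen-23/T2 10 > Gen-15/T2 9 > Gen-16/T2 8 > Gen-24/T2 2.
Fill Gen-24 T1 block (90 at 23) ; 180 left.
Gen-23/T1 (21): +40 ; 140 left.
Gen-15/T1 (17): +20 ; 120 left.
Gen-16 T1 at 16: fill all 50 ; 70 left.
Gen-23 T2 at 10: fill all 30 ; 40 left.
Gen-15/T2: +40 of 110 at 9; pool empty.
Total = 23×90 + 21×40 + 17×20 + 16×50 + 10×30 + 9×40 = 4710.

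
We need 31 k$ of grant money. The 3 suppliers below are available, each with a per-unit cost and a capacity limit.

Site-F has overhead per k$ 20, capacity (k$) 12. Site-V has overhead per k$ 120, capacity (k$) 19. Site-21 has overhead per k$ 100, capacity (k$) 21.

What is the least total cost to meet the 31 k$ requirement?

2140

Cheapest first:
Site-F at 20: take all 12 k$ — 19 still needed.
Site-21 (100): take the remaining 19 — done.
Site-V: unused.
Cost = 12×20 + 19×100 = 2140.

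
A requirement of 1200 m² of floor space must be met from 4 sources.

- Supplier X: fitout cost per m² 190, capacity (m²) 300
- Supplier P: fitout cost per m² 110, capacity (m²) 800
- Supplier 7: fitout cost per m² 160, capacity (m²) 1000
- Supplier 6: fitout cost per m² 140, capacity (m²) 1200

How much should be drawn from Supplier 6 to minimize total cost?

400

Cheapest first:
Supplier P at 110: take all 800 m² → 400 still needed.
Supplier 6 (140): take the remaining 400 → done.
Supplier 7, Supplier X: unused.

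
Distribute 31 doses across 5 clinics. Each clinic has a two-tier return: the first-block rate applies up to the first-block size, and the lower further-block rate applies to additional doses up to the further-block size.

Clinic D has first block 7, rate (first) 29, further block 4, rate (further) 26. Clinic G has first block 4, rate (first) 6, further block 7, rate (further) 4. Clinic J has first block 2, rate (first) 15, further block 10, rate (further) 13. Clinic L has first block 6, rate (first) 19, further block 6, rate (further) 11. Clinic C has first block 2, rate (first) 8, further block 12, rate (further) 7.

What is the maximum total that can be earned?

Rank every tier by rate: Clinic D/T1 29 > Clinic D/T2 26 > Clinic L/T1 19 > Clinic J/T1 15 > Clinic J/T2 13 > Clinic L/T2 11 > Clinic C/T1 8 > Clinic C/T2 7 > Clinic G/T1 6 > Clinic G/T2 4.
Fill Clinic D T1 block (7 at 29) — 24 left.
Fill Clinic D T2 block (4 at 26) — 20 left.
Fill Clinic L T1 block (6 at 19) — 14 left.
Fill Clinic J T1 block (2 at 15) — 12 left.
Clinic J/T2 (13): +10 — 2 left.
Clinic L T2 at 11: only 2 left, fill 2.
Total = 29×7 + 26×4 + 19×6 + 15×2 + 13×10 + 11×2 = 603.

603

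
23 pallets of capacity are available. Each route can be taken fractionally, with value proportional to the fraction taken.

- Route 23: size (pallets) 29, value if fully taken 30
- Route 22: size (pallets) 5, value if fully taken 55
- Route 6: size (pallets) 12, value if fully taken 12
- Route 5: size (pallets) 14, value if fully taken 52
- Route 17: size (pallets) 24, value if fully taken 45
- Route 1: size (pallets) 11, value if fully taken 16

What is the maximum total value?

114.5

Rank by value-to-size ratio: Route 22 55/5≈11, Route 5 52/14≈3.71, Route 17 45/24≈1.88, Route 1 16/11≈1.45, Route 23 30/29≈1.03, Route 6 12/12≈1.
All 5 pallets of Route 22 fit (value 55) ; 18 remain.
Route 5: take in full, 14 pallets for value 52 ; 4 left.
4 pallets left: a 4/24 share of Route 17 gives 45×4/24 = 7.5.
Total value = 114.5.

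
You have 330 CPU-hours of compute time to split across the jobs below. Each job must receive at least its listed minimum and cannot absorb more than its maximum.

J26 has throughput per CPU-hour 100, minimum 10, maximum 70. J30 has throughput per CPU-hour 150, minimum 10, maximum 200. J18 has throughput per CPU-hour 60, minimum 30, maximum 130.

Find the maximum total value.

40600

Meeting every minimum uses 10+10+30 = 50 CPU-hours, leaving 280.
Order the jobs by throughput per CPU-hour: J30 150 > J26 100 > J18 60.
J30: +190 to 200 (cap) — 90 left.
Give J26 60 more to hit its cap of 70 — 30 left.
Only 30 left; J18 takes them to reach 60.
Total = 100×70 + 150×200 + 60×60 = 40600.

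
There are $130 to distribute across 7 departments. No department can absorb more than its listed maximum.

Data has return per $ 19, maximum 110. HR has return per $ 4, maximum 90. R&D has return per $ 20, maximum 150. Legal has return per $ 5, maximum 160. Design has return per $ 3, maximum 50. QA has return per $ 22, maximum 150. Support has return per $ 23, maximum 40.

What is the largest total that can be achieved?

Order the departments by return per $: Support 23 > QA 22 > R&D 20 > Data 19 > Legal 5 > HR 4 > Design 3.
Support takes 40 to reach its cap of 40 ; 90 left.
QA has room for 150 but only 90 remain, so it gets 90.
Total = 22×90 + 23×40 = 2900.

2900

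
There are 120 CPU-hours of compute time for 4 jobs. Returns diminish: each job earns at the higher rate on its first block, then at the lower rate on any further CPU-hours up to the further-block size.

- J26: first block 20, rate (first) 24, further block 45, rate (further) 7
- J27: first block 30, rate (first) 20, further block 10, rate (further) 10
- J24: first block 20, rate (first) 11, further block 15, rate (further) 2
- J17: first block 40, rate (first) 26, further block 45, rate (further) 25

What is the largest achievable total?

2945

Treat each block as its own option and order by rate: J17/first 26 > J17/second 25 > J26/first 24 > J27/first 20 > J24/first 11 > J27/second 10 > J26/second 7 > J24/second 2.
J17 first at 26: fill all 40 → 80 left.
J17/second (25): +45 → 35 left.
Fill J26 first block (20 at 24) → 15 left.
15 remain; put them into J27 first at 20.
Total = 26×40 + 25×45 + 24×20 + 20×15 = 2945.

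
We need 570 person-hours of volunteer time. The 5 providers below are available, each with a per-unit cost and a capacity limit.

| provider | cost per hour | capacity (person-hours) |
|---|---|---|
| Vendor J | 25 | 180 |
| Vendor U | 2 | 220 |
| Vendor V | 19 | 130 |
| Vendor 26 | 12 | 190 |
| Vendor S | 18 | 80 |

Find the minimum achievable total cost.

Fill from the cheapest provider first.
Vendor U (2): use full 220 — 350 person-hours to go.
Take 190 from Vendor 26 at 12 — need 160 more.
Take 80 from Vendor S at 18 — need 80 more.
Vendor V at 19: take 80 of its 130 — requirement met.
Vendor J: unused.
Cost = 220×2 + 190×12 + 80×18 + 80×19 = 5680.

5680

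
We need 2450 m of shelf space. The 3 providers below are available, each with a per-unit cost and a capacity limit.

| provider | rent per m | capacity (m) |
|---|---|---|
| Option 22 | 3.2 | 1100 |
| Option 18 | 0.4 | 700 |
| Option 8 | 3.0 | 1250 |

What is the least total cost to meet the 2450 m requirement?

Fill from the cheapest provider first.
Option 18 at 0.4: take all 700 m → 1750 still needed.
Take 1250 from Option 8 at 3.0 → need 500 more.
Take 500 from Option 22 at 3.2 to finish.
Cost = 700×0.4 + 1250×3.0 + 500×3.2 = 5630.

5630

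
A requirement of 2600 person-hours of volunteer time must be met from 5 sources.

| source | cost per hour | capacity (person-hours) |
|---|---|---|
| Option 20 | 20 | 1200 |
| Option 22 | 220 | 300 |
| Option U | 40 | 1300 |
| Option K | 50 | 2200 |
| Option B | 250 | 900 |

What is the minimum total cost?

Fill from the cheapest source first.
Option 20 (20): use full 1200 → 1400 person-hours to go.
Take 1300 from Option U at 40 → need 100 more.
Take 100 from Option K at 50 to finish.
Option 22, Option B: unused.
Cost = 1200×20 + 1300×40 + 100×50 = 81000.

81000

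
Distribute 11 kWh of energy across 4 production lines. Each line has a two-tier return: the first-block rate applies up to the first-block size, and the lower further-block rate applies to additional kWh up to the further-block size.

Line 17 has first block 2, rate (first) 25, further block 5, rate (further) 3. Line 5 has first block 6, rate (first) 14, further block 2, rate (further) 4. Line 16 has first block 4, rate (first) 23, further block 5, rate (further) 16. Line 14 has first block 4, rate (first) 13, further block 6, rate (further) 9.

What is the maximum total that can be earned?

222

Rank every tier by rate: Line 17/T1 25 > Line 16/T1 23 > Line 16/T2 16 > Line 5/T1 14 > Line 14/T1 13 > Line 14/T2 9 > Line 5/T2 4 > Line 17/T2 3.
Line 17 T1 at 25: fill all 2 → 9 left.
Line 16 T1 at 23: fill all 4 → 5 left.
Fill Line 16 T2 block (5 at 16) → 0 left.
Total = 25×2 + 23×4 + 16×5 = 222.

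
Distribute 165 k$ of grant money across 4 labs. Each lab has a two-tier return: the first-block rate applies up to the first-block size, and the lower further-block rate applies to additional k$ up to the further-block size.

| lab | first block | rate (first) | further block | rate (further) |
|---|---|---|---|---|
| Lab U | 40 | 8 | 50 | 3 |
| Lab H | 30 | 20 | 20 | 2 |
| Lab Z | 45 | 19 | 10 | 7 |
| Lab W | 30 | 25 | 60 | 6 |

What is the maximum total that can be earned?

2655

Order all 8 blocks by rate: Lab W/tier1 25 > Lab H/tier1 20 > Lab Z/tier1 19 > Lab U/tier1 8 > Lab Z/tier2 7 > Lab W/tier2 6 > Lab U/tier2 3 > Lab H/tier2 2.
Fill Lab W tier1 block (30 at 25) — 135 left.
Fill Lab H tier1 block (30 at 20) — 105 left.
Lab Z/tier1 (19): +45 — 60 left.
Fill Lab U tier1 block (40 at 8) — 20 left.
Lab Z tier2 at 7: fill all 10 — 10 left.
Lab W/tier2: +10 of 60 at 6; pool empty.
Total = 25×30 + 20×30 + 19×45 + 8×40 + 7×10 + 6×10 = 2655.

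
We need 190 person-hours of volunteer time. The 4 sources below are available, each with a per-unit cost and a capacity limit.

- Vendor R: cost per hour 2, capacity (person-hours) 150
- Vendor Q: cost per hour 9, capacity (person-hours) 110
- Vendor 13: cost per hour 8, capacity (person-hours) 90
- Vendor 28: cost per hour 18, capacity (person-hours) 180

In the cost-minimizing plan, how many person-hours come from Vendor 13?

40

Fill from the cheapest source first.
Vendor R at 2: take all 150 person-hours ; 40 still needed.
Vendor 13 (8): take the remaining 40 ; done.
Vendor Q, Vendor 28: unused.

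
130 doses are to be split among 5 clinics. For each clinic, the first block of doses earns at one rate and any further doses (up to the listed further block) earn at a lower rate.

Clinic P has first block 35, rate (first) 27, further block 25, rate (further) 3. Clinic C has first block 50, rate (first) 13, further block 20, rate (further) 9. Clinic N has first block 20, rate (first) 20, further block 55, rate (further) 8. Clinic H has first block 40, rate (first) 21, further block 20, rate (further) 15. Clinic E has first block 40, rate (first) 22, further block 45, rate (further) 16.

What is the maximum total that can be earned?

2965

Rank every tier by rate: Clinic P/tier1 27 > Clinic E/tier1 22 > Clinic H/tier1 21 > Clinic N/tier1 20 > Clinic E/tier2 16 > Clinic H/tier2 15 > Clinic C/tier1 13 > Clinic C/tier2 9 > Clinic N/tier2 8 > Clinic P/tier2 3.
Clinic P tier1 at 27: fill all 35 ; 95 left.
Fill Clinic E tier1 block (40 at 22) ; 55 left.
Fill Clinic H tier1 block (40 at 21) ; 15 left.
Clinic N tier1 at 20: only 15 left, fill 15.
Total = 27×35 + 22×40 + 21×40 + 20×15 = 2965.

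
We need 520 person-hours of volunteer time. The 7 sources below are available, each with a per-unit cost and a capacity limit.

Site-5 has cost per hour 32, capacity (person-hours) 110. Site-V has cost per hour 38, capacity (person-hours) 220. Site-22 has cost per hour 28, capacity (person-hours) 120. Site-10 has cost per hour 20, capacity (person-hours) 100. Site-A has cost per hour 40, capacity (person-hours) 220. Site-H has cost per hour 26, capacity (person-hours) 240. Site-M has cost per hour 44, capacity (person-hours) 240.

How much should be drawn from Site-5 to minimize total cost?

60

Use sources in increasing cost order.
Site-10 at 20: take all 100 person-hours → 420 still needed.
Take 240 from Site-H at 26 → need 180 more.
Site-22 (28): use full 120 → 60 person-hours to go.
Take 60 from Site-5 at 32 to finish.
Site-V, Site-A, Site-M: unused.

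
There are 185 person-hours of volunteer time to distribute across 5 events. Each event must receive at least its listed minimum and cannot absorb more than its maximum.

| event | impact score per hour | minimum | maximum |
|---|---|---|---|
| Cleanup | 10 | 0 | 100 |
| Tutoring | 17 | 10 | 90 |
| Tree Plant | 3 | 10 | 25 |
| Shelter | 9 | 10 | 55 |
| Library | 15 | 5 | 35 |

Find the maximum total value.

Meeting every minimum uses 0+10+10+10+5 = 35 person-hours, leaving 150.
Order the events by impact score per hour: Tutoring 17 > Library 15 > Cleanup 10 > Shelter 9 > Tree Plant 3.
Tutoring takes 80 more to reach its cap of 90 ; 70 left.
Give Library 30 more to hit its cap of 35 ; 40 left.
Only 40 left; Cleanup takes them to reach 40.
Total = 10×40 + 17×90 + 3×10 + 9×10 + 15×35 = 2575.

2575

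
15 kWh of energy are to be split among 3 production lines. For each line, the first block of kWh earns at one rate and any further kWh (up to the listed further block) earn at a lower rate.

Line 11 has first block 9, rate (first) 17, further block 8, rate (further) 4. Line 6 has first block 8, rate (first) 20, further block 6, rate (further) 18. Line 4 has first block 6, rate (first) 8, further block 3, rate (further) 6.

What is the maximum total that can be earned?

Rank every tier by rate: Line 6/first 20 > Line 6/second 18 > Line 11/first 17 > Line 4/first 8 > Line 4/second 6 > Line 11/second 4.
Line 6 first at 20: fill all 8 ; 7 left.
Line 6 second at 18: fill all 6 ; 1 left.
Line 11/first: +1 of 9 at 17; pool empty.
Total = 20×8 + 18×6 + 17×1 = 285.

285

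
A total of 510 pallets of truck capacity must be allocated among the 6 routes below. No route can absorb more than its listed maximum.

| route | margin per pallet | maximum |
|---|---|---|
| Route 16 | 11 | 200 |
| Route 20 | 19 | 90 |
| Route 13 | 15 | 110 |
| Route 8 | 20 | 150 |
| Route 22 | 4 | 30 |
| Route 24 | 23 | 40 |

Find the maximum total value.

Highest margin per pallet first: Route 24 23 > Route 8 20 > Route 20 19 > Route 13 15 > Route 16 11 > Route 22 4.
Route 24 takes 40 to reach its cap of 40 → 470 left.
Route 8 takes 150 to reach its cap of 150 → 320 left.
Route 20: +90 to 90 (cap) → 230 left.
Route 13: +110 to 110 (cap) → 120 left.
Only 120 left; Route 16 takes them to reach 120.
Total = 11×120 + 19×90 + 15×110 + 20×150 + 23×40 = 8600.

8600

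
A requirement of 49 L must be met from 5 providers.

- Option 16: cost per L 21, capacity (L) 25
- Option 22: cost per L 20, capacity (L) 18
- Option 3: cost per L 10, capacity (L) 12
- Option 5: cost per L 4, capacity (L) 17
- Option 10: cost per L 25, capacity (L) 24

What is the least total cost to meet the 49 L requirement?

Fill from the cheapest provider first.
Option 5 (4): use full 17 → 32 L to go.
Option 3 (10): use full 12 → 20 L to go.
Take 18 from Option 22 at 20 → need 2 more.
Option 16 (21): take the remaining 2 → done.
Option 10: unused.
Cost = 17×4 + 12×10 + 18×20 + 2×21 = 590.

590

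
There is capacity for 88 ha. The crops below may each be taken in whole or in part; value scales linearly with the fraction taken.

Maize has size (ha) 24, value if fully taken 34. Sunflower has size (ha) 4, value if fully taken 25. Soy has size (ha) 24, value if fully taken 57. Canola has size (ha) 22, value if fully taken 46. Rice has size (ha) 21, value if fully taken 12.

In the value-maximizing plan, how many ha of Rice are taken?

14

Best value per unit of size first: Sunflower 25/4≈6.25, Soy 57/24≈2.38, Canola 46/22≈2.09, Maize 34/24≈1.42, Rice 12/21≈0.571.
All 4 ha of Sunflower fit (value 25) → 84 remain.
Soy: take in full, 24 ha for value 57 → 60 left.
Take all of Canola (22 ha, value 46) → 38 ha left.
Take all of Maize (24 ha, value 34) → 14 ha left.
Fill the last 14 ha with part of Rice: 14/21 of it earns 8.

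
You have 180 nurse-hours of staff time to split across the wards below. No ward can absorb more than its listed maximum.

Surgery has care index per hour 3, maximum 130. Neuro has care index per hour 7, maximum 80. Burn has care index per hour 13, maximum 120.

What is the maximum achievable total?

Rank by care index per hour: Burn 13 > Neuro 7 > Surgery 3.
Burn: +120 to 120 (cap) — 60 left.
Neuro has room for 80 but only 60 remain, so it gets 60.
Total = 7×60 + 13×120 = 1980.

1980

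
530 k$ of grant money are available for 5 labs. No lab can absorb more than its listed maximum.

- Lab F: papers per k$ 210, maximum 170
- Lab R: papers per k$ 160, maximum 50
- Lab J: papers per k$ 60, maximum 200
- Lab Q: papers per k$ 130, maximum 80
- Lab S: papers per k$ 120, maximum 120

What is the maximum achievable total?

Order the labs by papers per k$: Lab F 210 > Lab R 160 > Lab Q 130 > Lab S 120 > Lab J 60.
Give Lab F 170 to hit its cap of 170 — 360 left.
Lab R takes 50 to reach its cap of 50 — 310 left.
Give Lab Q 80 to hit its cap of 80 — 230 left.
Lab S takes 120 to reach its cap of 120 — 110 left.
Lab J: +110 (room for 200) → 110. Pool exhausted.
Total = 210×170 + 160×50 + 60×110 + 130×80 + 120×120 = 75100.

75100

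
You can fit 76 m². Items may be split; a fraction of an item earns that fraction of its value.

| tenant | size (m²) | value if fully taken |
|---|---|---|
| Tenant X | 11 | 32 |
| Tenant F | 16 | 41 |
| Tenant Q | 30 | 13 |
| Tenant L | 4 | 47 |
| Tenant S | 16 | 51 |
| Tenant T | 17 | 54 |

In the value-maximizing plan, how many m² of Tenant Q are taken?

Rank by value-to-size ratio: Tenant L 47/4≈11.8, Tenant S 51/16≈3.19, Tenant T 54/17≈3.18, Tenant X 32/11≈2.91, Tenant F 41/16≈2.56, Tenant Q 13/30≈0.433.
Take all of Tenant L (4 m², value 47) → 72 m² left.
All 16 m² of Tenant S fit (value 51) → 56 remain.
Take all of Tenant T (17 m², value 54) → 39 m² left.
All 11 m² of Tenant X fit (value 32) → 28 remain.
Take all of Tenant F (16 m², value 41) → 12 m² left.
12 m² left: a 12/30 share of Tenant Q gives 13×12/30 = 5.2.

12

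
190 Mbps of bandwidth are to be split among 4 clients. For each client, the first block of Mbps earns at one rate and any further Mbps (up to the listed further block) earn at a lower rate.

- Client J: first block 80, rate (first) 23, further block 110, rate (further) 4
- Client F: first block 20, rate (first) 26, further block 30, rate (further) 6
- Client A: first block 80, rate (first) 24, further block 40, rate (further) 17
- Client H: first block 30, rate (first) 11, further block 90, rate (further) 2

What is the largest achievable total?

4450

Treat each block as its own option and order by rate: Client F/tier1 26 > Client A/tier1 24 > Client J/tier1 23 > Client A/tier2 17 > Client H/tier1 11 > Client F/tier2 6 > Client J/tier2 4 > Client H/tier2 2.
Fill Client F tier1 block (20 at 26) → 170 left.
Client A/tier1 (24): +80 → 90 left.
Client J tier1 at 23: fill all 80 → 10 left.
Client A tier2 at 17: only 10 left, fill 10.
Total = 26×20 + 24×80 + 23×80 + 17×10 = 4450.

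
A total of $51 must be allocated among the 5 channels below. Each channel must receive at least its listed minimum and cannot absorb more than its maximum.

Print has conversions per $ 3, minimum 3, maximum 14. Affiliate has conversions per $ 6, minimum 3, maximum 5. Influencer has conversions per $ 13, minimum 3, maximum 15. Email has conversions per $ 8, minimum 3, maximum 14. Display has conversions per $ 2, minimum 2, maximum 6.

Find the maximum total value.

385

Meeting every minimum uses 3+3+3+3+2 = 14 $, leaving 37.
Order the channels by conversions per $: Influencer 13 > Email 8 > Affiliate 6 > Print 3 > Display 2.
Influencer takes 12 more to reach its cap of 15 ; 25 left.
Email takes 11 more to reach its cap of 14 ; 14 left.
Affiliate: +2 to 5 (cap) ; 12 left.
Print: +11 to 14 (cap) ; 1 left.
Only 1 left; Display takes them to reach 3.
Total = 3×14 + 6×5 + 13×15 + 8×14 + 2×3 = 385.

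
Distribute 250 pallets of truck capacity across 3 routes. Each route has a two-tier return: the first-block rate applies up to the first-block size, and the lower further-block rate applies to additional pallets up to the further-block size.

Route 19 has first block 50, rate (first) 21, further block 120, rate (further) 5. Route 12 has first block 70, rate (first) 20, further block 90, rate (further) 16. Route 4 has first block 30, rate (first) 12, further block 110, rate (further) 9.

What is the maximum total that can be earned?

4340

Rank every tier by rate: Route 19/tier1 21 > Route 12/tier1 20 > Route 12/tier2 16 > Route 4/tier1 12 > Route 4/tier2 9 > Route 19/tier2 5.
Route 19/tier1 (21): +50 → 200 left.
Route 12/tier1 (20): +70 → 130 left.
Route 12/tier2 (16): +90 → 40 left.
Route 4 tier1 at 12: fill all 30 → 10 left.
Route 4 tier2 at 9: only 10 left, fill 10.
Total = 21×50 + 20×70 + 16×90 + 12×30 + 9×10 = 4340.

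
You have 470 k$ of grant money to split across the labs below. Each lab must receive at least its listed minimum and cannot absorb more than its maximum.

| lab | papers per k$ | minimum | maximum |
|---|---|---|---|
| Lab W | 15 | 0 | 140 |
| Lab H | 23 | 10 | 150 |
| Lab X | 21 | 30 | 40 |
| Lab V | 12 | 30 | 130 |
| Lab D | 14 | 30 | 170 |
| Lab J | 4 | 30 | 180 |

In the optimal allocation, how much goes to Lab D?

Meeting every minimum uses 0+10+30+30+30+30 = 130 k$, leaving 340.
Rank by papers per k$: Lab H 23 > Lab X 21 > Lab W 15 > Lab D 14 > Lab V 12 > Lab J 4.
Lab H takes 140 more to reach its cap of 150 ; 200 left.
Give Lab X 10 more to hit its cap of 40 ; 190 left.
Lab W: +140 to 140 (cap) ; 50 left.
Only 50 left; Lab D takes them to reach 80.

80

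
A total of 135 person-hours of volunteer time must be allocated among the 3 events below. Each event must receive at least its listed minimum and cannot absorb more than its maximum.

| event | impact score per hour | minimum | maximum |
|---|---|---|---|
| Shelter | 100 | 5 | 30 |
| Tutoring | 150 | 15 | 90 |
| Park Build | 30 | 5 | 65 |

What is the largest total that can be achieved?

Meeting every minimum uses 5+15+5 = 25 person-hours, leaving 110.
Order the events by impact score per hour: Tutoring 150 > Shelter 100 > Park Build 30.
Tutoring: +75 to 90 (cap) → 35 left.
Give Shelter 25 more to hit its cap of 30 → 10 left.
Park Build has room for 60 more but only 10 remain, so it gets 15.
Total = 100×30 + 150×90 + 30×15 = 16950.

16950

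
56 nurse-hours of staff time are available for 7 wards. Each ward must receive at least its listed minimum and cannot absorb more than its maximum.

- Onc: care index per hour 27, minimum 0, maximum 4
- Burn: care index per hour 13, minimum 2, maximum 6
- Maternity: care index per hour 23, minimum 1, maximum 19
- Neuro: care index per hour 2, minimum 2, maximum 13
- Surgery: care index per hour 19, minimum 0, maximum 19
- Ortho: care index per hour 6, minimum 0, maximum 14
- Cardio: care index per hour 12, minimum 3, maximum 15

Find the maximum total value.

1060

Meeting every minimum uses 0+2+1+2+0+0+3 = 8 nurse-hours, leaving 48.
Highest care index per hour first: Onc 27 > Maternity 23 > Surgery 19 > Burn 13 > Cardio 12 > Ortho 6 > Neuro 2.
Onc takes 4 more to reach its cap of 4 — 44 left.
Give Maternity 18 more to hit its cap of 19 — 26 left.
Surgery takes 19 more to reach its cap of 19 — 7 left.
Give Burn 4 more to hit its cap of 6 — 3 left.
Only 3 left; Cardio takes them to reach 6.
Total = 27×4 + 13×6 + 23×19 + 2×2 + 19×19 + 12×6 = 1060.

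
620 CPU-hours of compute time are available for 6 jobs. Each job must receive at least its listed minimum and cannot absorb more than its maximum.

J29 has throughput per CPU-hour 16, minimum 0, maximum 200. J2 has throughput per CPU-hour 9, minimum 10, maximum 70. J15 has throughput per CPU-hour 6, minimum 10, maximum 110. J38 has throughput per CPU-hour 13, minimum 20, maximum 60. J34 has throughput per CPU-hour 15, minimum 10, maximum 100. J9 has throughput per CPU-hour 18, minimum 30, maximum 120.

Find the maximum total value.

Meeting every minimum uses 0+10+10+20+10+30 = 80 CPU-hours, leaving 540.
Rank by throughput per CPU-hour: J9 18 > J29 16 > J34 15 > J38 13 > J2 9 > J15 6.
J9 takes 90 more to reach its cap of 120 ; 450 left.
J29: +200 to 200 (cap) ; 250 left.
J34: +90 to 100 (cap) ; 160 left.
J38: +40 to 60 (cap) ; 120 left.
J2: +60 to 70 (cap) ; 60 left.
Only 60 left; J15 takes them to reach 70.
Total = 16×200 + 9×70 + 6×70 + 13×60 + 15×100 + 18×120 = 8690.

8690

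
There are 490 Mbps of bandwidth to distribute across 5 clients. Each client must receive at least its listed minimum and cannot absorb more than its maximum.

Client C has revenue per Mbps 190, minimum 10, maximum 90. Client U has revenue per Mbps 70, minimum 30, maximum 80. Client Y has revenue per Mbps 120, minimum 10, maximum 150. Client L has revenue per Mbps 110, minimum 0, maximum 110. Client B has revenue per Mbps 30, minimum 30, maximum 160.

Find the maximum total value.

54600

Meeting every minimum uses 10+30+10+0+30 = 80 Mbps, leaving 410.
Highest revenue per Mbps first: Client C 190 > Client Y 120 > Client L 110 > Client U 70 > Client B 30.
Give Client C 80 more to hit its cap of 90 — 330 left.
Client Y takes 140 more to reach its cap of 150 — 190 left.
Client L: +110 to 110 (cap) — 80 left.
Client U: +50 to 80 (cap) — 30 left.
Client B has room for 130 more but only 30 remain, so it gets 60.
Total = 190×90 + 70×80 + 120×150 + 110×110 + 30×60 = 54600.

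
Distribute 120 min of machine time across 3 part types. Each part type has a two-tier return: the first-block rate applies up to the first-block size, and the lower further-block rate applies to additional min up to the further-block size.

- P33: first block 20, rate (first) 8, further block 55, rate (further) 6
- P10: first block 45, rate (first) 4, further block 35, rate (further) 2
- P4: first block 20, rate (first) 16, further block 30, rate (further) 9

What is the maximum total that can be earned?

1050

Rank every tier by rate: P4/T1 16 > P4/T2 9 > P33/T1 8 > P33/T2 6 > P10/T1 4 > P10/T2 2.
P4/T1 (16): +20 — 100 left.
Fill P4 T2 block (30 at 9) — 70 left.
Fill P33 T1 block (20 at 8) — 50 left.
50 remain; put them into P33 T2 at 6.
Total = 16×20 + 9×30 + 8×20 + 6×50 = 1050.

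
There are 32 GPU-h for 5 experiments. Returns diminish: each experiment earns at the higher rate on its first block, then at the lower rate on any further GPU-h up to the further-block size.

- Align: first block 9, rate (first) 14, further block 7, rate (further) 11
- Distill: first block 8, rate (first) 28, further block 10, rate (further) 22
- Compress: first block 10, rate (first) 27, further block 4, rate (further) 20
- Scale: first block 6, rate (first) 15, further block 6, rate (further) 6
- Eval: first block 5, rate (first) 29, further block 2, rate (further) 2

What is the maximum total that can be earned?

837

Order all 10 blocks by rate: Eval/tier1 29 > Distill/tier1 28 > Compress/tier1 27 > Distill/tier2 22 > Compress/tier2 20 > Scale/tier1 15 > Align/tier1 14 > Align/tier2 11 > Scale/tier2 6 > Eval/tier2 2.
Eval/tier1 (29): +5 → 27 left.
Distill/tier1 (28): +8 → 19 left.
Compress tier1 at 27: fill all 10 → 9 left.
Distill tier2 at 22: only 9 left, fill 9.
Total = 29×5 + 28×8 + 27×10 + 22×9 = 837.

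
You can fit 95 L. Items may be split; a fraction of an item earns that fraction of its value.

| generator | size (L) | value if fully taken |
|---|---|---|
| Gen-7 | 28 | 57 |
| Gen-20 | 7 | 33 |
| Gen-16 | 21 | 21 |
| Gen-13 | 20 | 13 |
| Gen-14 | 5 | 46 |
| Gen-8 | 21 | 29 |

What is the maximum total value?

Rank by value-to-size ratio: Gen-14 46/5≈9.2, Gen-20 33/7≈4.71, Gen-7 57/28≈2.04, Gen-8 29/21≈1.38, Gen-16 21/21≈1, Gen-13 13/20≈0.65.
Gen-14: take in full, 5 L for value 46 — 90 left.
Take all of Gen-20 (7 L, value 33) — 83 L left.
Take all of Gen-7 (28 L, value 57) — 55 L left.
Take all of Gen-8 (21 L, value 29) — 34 L left.
All 21 L of Gen-16 fit (value 21) — 13 remain.
Only 13 L remain; take 13/20 of Gen-13 for value 13×13/20 = 8.45.
Total value = 194.45.

194.45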